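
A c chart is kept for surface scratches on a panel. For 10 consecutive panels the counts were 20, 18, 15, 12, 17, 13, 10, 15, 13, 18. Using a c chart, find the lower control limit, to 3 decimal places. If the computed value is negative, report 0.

3.442

c̄ = (20 + 18 + 15 + 12 + 17 + 13 + 10 + 15 + 13 + 18) / 10 = 151 / 10 = 15.1000
LCL = c̄ − 3√c̄ = 15.1000 − 3 × 3.8859 = 3.4424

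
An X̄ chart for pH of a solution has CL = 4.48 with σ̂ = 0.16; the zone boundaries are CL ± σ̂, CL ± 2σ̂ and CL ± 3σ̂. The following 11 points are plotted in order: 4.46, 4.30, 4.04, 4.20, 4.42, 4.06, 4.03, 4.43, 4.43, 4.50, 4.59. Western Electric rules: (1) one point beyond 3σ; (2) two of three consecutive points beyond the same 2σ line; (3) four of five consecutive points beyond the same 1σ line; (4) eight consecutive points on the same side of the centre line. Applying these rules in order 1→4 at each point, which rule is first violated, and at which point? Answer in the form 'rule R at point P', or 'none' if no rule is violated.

Zone of each point (C = within 1σ̂, B = 1σ̂–2σ̂, A = 2σ̂–3σ̂, * = beyond 3σ̂; sign = side of CL): 1:-C, 2:-B, 3:-A, 4:-B, 5:-C, 6:-A, 7:-A, 8:-C, 9:-C, 10:+C, 11:+C
Rule 3 (four of five consecutive points beyond the same 1σ limit) is satisfied at point 6.

rule 3 at point 6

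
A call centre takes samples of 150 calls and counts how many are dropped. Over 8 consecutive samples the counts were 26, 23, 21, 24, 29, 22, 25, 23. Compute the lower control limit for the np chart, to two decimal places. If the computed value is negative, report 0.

10.63

p̄ = Σdᵢ / (k·n) = 193 / (8 × 150) = 0.16083
LCL = np̄ − 3·√(np̄(1−p̄)) = 24.1250 − 3 × 4.4994 = 10.6267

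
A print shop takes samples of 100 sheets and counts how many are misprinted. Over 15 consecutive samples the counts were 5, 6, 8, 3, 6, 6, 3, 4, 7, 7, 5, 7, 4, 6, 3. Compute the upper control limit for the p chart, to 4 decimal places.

0.1207

p̄ = Σdᵢ / (k·n) = 80 / (15 × 100) = 0.05333
UCL = p̄ + 3·√(p̄(1−p̄)/n) = 0.05333 + 3 × √(0.05333×0.94667/100) = 0.05333 + 3 × 0.02247 = 0.12074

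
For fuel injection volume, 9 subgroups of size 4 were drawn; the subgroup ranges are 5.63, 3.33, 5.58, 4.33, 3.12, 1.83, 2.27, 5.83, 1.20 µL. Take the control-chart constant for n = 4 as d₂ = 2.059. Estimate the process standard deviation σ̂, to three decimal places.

R̄ = (5.63 + 3.33 + 5.58 + 4.33 + 3.12 + 1.83 + 2.27 + 5.83 + 1.20) / 9 = 3.6800
σ̂ = R̄ / d₂ = 3.6800 / 2.059 = 1.7873

1.787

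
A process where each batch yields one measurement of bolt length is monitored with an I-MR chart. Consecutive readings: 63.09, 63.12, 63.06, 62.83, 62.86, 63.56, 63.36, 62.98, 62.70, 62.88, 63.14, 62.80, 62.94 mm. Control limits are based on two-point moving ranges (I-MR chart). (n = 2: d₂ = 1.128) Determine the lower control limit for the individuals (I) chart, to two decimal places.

X̄ = (63.09 + 63.12 + 63.06 + 62.83 + 62.86 + 63.56 + 63.36 + 62.98 + 62.70 + 62.88 + 63.14 + 62.80 + 62.94) / 13 = 63.0246
Moving ranges: 0.03, 0.06, 0.23, 0.03, 0.70, 0.20, 0.38, 0.28, 0.18, 0.26, 0.34, 0.14; M̄R̄ = 2.8300 / 12 = 0.2358
LCL = X̄ − 3·M̄R̄/d₂ = 63.0246 − 3 × 0.2358 / 1.128 = 62.3974

62.40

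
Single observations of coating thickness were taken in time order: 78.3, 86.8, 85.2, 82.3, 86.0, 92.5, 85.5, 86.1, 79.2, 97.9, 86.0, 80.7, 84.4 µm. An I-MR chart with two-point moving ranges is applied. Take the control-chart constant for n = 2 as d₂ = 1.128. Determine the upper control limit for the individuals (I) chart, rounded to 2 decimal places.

X̄ = (78.3 + 86.8 + 85.2 + 82.3 + 86.0 + 92.5 + 85.5 + 86.1 + 79.2 + 97.9 + 86.0 + 80.7 + 84.4) / 13 = 85.4538
Moving ranges: 8.5, 1.6, 2.9, 3.7, 6.5, 7.0, 0.6, 6.9, 18.7, 11.9, 5.3, 3.7; M̄R̄ = 77.3000 / 12 = 6.4417
UCL = X̄ + 3·M̄R̄/d₂ = 85.4538 + 3 × 6.4417 / 1.128 = 102.5859

102.59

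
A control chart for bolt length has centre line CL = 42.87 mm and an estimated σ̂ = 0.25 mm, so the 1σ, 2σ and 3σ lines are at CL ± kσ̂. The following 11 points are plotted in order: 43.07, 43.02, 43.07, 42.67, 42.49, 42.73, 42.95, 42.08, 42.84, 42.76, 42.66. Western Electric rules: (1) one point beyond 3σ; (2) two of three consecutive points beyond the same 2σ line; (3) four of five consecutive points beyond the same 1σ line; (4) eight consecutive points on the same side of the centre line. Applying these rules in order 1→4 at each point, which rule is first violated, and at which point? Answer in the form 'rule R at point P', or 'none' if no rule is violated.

rule 1 at point 8

Zone of each point (C = within 1σ̂, B = 1σ̂–2σ̂, A = 2σ̂–3σ̂, * = beyond 3σ̂; sign = side of CL): 1:+C, 2:+C, 3:+C, 4:-C, 5:-B, 6:-C, 7:+C, 8:-*, 9:-C, 10:-C, 11:-C
Rule 1 (one point beyond the 3σ limits) is satisfied at point 8.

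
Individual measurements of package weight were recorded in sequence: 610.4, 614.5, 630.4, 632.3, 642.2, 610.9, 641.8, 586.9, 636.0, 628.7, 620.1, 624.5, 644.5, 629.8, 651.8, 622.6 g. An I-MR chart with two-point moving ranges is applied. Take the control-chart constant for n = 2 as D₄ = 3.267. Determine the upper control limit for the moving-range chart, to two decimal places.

Moving ranges: 4.1, 15.9, 1.9, 9.9, 31.3, 30.9, 54.9, 49.1, 7.3, 8.6, 4.4, 20.0, 14.7, 22.0, 29.2; M̄R̄ = 304.2000 / 15 = 20.2800
UCL_MR = D₄·M̄R̄ = 3.267 × 20.2800 = 66.2548

66.25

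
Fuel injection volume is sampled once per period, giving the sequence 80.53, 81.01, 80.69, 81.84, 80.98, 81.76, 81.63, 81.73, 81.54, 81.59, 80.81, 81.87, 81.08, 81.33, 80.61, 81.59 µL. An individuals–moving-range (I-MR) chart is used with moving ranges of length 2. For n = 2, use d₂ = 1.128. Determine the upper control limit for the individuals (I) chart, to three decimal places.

X̄ = (80.53 + 81.01 + 80.69 + 81.84 + 80.98 + 81.76 + 81.63 + 81.73 + 81.54 + 81.59 + 80.81 + 81.87 + 81.08 + 81.33 + 80.61 + 81.59) / 16 = 81.2869
Moving ranges: 0.48, 0.32, 1.15, 0.86, 0.78, 0.13, 0.10, 0.19, 0.05, 0.78, 1.06, 0.79, 0.25, 0.72, 0.98; M̄R̄ = 8.6400 / 15 = 0.5760
UCL = X̄ + 3·M̄R̄/d₂ = 81.2869 + 3 × 0.5760 / 1.128 = 82.8188

82.819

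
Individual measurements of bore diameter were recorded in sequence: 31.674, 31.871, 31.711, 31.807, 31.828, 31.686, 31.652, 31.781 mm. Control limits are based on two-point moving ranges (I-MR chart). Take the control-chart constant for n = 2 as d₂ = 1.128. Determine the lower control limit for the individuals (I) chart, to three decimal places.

X̄ = (31.674 + 31.871 + 31.711 + 31.807 + 31.828 + 31.686 + 31.652 + 31.781) / 8 = 31.7512
Moving ranges: 0.197, 0.160, 0.096, 0.021, 0.142, 0.034, 0.129; M̄R̄ = 0.7790 / 7 = 0.1113
LCL = X̄ − 3·M̄R̄/d₂ = 31.7512 − 3 × 0.1113 / 1.128 = 31.4553

31.455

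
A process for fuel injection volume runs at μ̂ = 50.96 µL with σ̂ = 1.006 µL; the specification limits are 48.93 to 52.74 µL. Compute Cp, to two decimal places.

0.63

Cp = (USL − LSL) / (6σ̂) = (52.74 − 48.93) / (6 × 1.006) = 3.8100 / 6.0360 = 0.6312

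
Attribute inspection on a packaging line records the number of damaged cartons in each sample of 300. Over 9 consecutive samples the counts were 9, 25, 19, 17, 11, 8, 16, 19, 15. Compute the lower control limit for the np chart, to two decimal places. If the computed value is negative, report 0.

p̄ = Σdᵢ / (k·n) = 139 / (9 × 300) = 0.05148
LCL = np̄ − 3·√(np̄(1−p̄)) = 15.4444 − 3 × 3.8274 = 3.9621

3.96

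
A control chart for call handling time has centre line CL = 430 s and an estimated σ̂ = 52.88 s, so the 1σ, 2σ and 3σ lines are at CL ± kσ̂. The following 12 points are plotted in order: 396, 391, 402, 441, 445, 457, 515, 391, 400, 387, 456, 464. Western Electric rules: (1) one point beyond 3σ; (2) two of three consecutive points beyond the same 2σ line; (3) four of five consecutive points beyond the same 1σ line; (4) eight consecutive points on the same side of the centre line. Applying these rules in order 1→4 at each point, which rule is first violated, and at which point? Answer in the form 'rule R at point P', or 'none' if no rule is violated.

none

Zone of each point (C = within 1σ̂, B = 1σ̂–2σ̂, A = 2σ̂–3σ̂, * = beyond 3σ̂; sign = side of CL): 1:-C, 2:-C, 3:-C, 4:+C, 5:+C, 6:+C, 7:+B, 8:-C, 9:-C, 10:-C, 11:+C, 12:+C
No rule fires across all 12 points.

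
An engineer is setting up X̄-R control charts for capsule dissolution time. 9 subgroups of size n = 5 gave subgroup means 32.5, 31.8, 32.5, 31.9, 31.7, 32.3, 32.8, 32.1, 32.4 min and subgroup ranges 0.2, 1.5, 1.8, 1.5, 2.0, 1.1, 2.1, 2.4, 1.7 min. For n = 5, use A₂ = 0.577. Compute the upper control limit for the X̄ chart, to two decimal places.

33.14

X̄̄ = (32.5 + 31.8 + 32.5 + 31.9 + 31.7 + 32.3 + 32.8 + 32.1 + 32.4) / 9 = 290.0000 / 9 = 32.2222
R̄ = (0.2 + 1.5 + 1.8 + 1.5 + 2.0 + 1.1 + 2.1 + 2.4 + 1.7) / 9 = 14.3000 / 9 = 1.5889
UCL = X̄̄ + A₂·R̄ = 32.2222 + 0.577 × 1.5889 = 33.1390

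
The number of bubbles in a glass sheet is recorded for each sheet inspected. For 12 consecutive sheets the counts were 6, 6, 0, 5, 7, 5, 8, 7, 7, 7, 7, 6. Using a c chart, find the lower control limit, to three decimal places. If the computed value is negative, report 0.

c̄ = (6 + 6 + 0 + 5 + 7 + 5 + 8 + 7 + 7 + 7 + 7 + 6) / 12 = 71 / 12 = 5.9167
LCL = c̄ − 3√c̄ = 5.9167 − 3 × 2.4324 = -1.3806 → 0 (cannot be negative)

0.000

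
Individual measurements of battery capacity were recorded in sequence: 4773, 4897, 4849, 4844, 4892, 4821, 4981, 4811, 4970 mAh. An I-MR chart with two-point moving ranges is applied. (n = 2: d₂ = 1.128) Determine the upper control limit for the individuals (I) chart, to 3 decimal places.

X̄ = (4773 + 4897 + 4849 + 4844 + 4892 + 4821 + 4981 + 4811 + 4970) / 9 = 4870.8889
Moving ranges: 124, 48, 5, 48, 71, 160, 170, 159; M̄R̄ = 785.0000 / 8 = 98.1250
UCL = X̄ + 3·M̄R̄/d₂ = 4870.8889 + 3 × 98.1250 / 1.128 = 5131.8596

5131.860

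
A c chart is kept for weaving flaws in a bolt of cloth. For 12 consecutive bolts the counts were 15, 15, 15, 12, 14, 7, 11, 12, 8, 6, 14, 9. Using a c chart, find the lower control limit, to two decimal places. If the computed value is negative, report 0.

c̄ = (15 + 15 + 15 + 12 + 14 + 7 + 11 + 12 + 8 + 6 + 14 + 9) / 12 = 138 / 12 = 11.5000
LCL = c̄ − 3√c̄ = 11.5000 − 3 × 3.3912 = 1.3265

1.33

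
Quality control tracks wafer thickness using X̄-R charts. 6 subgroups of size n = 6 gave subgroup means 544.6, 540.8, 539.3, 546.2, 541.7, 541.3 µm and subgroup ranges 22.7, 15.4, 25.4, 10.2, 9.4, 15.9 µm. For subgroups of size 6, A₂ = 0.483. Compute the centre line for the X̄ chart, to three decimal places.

542.317

X̄̄ = (544.6 + 540.8 + 539.3 + 546.2 + 541.7 + 541.3) / 6 = 3253.9000 / 6 = 542.3167
CL = X̄̄ = 542.3167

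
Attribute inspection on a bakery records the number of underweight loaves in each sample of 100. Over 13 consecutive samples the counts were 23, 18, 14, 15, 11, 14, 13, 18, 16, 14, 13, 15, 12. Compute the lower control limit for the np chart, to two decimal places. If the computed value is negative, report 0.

4.34

p̄ = Σdᵢ / (k·n) = 196 / (13 × 100) = 0.15077
LCL = np̄ − 3·√(np̄(1−p̄)) = 15.0769 − 3 × 3.5782 = 4.3422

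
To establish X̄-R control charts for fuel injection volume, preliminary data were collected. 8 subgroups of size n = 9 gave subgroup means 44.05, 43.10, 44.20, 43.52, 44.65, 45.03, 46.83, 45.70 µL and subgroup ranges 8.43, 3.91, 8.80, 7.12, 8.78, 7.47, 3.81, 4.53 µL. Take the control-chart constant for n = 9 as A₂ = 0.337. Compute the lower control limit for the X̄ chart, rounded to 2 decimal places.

42.41

X̄̄ = (44.05 + 43.10 + 44.20 + 43.52 + 44.65 + 45.03 + 46.83 + 45.70) / 8 = 357.0800 / 8 = 44.6350
R̄ = (8.43 + 3.91 + 8.80 + 7.12 + 8.78 + 7.47 + 3.81 + 4.53) / 8 = 52.8500 / 8 = 6.6063
LCL = X̄̄ − A₂·R̄ = 44.6350 − 0.337 × 6.6063 = 42.4087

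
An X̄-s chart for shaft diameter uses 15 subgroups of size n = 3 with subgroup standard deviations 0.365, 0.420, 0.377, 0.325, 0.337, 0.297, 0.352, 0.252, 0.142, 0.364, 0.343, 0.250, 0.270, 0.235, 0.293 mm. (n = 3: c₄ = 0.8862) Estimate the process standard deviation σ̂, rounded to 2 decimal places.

s̄ = (0.365 + 0.420 + 0.377 + 0.325 + 0.337 + 0.297 + 0.352 + 0.252 + 0.142 + 0.364 + 0.343 + 0.250 + 0.270 + 0.235 + 0.293) / 15 = 0.3081
σ̂ = s̄ / c₄ = 0.3081 / 0.8862 = 0.3477

0.35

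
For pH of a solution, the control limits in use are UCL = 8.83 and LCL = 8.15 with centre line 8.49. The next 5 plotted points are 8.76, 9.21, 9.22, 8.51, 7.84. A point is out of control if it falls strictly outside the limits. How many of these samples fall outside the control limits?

3

Compare each point to [8.15, 8.83]: sample 2 = 9.21 > UCL; sample 3 = 9.22 > UCL; sample 5 = 7.84 < LCL.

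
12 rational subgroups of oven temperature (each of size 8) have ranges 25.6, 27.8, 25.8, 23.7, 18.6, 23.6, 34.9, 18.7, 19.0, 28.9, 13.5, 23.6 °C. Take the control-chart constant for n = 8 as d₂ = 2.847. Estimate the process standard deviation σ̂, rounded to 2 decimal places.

R̄ = (25.6 + 27.8 + 25.8 + 23.7 + 18.6 + 23.6 + 34.9 + 18.7 + 19.0 + 28.9 + 13.5 + 23.6) / 12 = 23.6417
σ̂ = R̄ / d₂ = 23.6417 / 2.847 = 8.3041

8.30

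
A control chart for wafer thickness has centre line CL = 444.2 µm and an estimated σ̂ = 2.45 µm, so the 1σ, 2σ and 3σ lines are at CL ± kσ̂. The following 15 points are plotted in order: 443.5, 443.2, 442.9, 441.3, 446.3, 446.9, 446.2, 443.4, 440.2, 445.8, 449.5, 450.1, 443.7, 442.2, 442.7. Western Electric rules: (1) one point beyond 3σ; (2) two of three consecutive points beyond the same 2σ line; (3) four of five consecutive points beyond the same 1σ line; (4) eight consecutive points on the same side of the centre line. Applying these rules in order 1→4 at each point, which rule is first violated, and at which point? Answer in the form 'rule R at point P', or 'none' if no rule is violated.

rule 2 at point 12

Zone of each point (C = within 1σ̂, B = 1σ̂–2σ̂, A = 2σ̂–3σ̂, * = beyond 3σ̂; sign = side of CL): 1:-C, 2:-C, 3:-C, 4:-B, 5:+C, 6:+B, 7:+C, 8:-C, 9:-B, 10:+C, 11:+A, 12:+A, 13:-C, 14:-C, 15:-C
Rule 2 (two of three consecutive points beyond the same 2σ limit) is satisfied at point 12.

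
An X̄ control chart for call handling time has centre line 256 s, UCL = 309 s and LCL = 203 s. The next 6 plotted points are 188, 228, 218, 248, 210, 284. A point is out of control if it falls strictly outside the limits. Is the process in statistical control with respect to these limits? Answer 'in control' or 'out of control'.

out of control

Compare each point to [203, 309]: sample 1 = 188 < LCL.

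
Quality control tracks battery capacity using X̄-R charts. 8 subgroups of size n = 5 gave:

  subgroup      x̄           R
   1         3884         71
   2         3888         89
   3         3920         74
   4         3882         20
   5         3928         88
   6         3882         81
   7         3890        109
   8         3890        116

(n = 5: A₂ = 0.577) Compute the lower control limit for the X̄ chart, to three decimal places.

3848.763

X̄̄ = (3884 + 3888 + 3920 + 3882 + 3928 + 3882 + 3890 + 3890) / 8 = 31164.0000 / 8 = 3895.5000
R̄ = (71 + 89 + 74 + 20 + 88 + 81 + 109 + 116) / 8 = 648.0000 / 8 = 81.0000
LCL = X̄̄ − A₂·R̄ = 3895.5000 − 0.577 × 81.0000 = 3848.7630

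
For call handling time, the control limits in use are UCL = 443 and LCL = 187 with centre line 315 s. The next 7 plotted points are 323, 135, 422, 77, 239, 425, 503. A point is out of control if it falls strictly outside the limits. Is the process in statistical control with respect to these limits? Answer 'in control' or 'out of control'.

out of control

Compare each point to [187, 443]: sample 2 = 135 < LCL; sample 4 = 77 < LCL; sample 7 = 503 > UCL.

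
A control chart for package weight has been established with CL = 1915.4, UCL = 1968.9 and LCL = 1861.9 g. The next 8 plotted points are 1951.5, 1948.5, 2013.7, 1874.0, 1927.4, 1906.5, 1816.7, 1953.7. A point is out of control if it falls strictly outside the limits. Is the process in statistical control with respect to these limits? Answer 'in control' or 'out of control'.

Compare each point to [1861.9, 1968.9]: sample 3 = 2013.7 > UCL; sample 7 = 1816.7 < LCL.

out of control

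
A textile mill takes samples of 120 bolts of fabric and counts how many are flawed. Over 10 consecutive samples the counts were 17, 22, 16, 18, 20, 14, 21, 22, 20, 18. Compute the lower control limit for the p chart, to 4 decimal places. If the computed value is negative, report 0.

0.0571

p̄ = Σdᵢ / (k·n) = 188 / (10 × 120) = 0.15667
LCL = p̄ − 3·√(p̄(1−p̄)/n) = 0.15667 − 3 × 0.03318 = 0.05712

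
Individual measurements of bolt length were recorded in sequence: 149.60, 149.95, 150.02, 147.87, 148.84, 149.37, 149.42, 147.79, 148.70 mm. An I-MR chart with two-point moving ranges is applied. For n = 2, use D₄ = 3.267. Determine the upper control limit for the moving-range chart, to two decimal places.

2.72

Moving ranges: 0.35, 0.07, 2.15, 0.97, 0.53, 0.05, 1.63, 0.91; M̄R̄ = 6.6600 / 8 = 0.8325
UCL_MR = D₄·M̄R̄ = 3.267 × 0.8325 = 2.7198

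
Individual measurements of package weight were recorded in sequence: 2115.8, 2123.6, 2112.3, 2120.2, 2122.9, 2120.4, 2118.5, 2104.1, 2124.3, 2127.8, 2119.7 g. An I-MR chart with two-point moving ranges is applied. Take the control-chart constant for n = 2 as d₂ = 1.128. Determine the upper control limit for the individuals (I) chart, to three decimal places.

2140.411

X̄ = (2115.8 + 2123.6 + 2112.3 + 2120.2 + 2122.9 + 2120.4 + 2118.5 + 2104.1 + 2124.3 + 2127.8 + 2119.7) / 11 = 2119.0545
Moving ranges: 7.8, 11.3, 7.9, 2.7, 2.5, 1.9, 14.4, 20.2, 3.5, 8.1; M̄R̄ = 80.3000 / 10 = 8.0300
UCL = X̄ + 3·M̄R̄/d₂ = 2119.0545 + 3 × 8.0300 / 1.128 = 2140.4109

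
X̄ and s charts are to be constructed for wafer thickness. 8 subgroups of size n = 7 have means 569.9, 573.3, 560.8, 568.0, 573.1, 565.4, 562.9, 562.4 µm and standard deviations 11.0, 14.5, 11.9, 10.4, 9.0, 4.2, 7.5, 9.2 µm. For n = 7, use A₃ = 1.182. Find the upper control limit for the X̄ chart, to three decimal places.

578.455

X̄̄ = (569.9 + 573.3 + 560.8 + 568.0 + 573.1 + 565.4 + 562.9 + 562.4) / 8 = 566.9750
s̄ = (11.0 + 14.5 + 11.9 + 10.4 + 9.0 + 4.2 + 7.5 + 9.2) / 8 = 9.7125
UCL = X̄̄ + A₃·s̄ = 566.9750 + 1.182 × 9.7125 = 578.4552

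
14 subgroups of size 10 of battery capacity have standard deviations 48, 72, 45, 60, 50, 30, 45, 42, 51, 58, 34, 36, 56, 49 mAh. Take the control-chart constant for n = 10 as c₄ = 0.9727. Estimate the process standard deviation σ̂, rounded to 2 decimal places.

s̄ = (48 + 72 + 45 + 60 + 50 + 30 + 45 + 42 + 51 + 58 + 34 + 36 + 56 + 49) / 14 = 48.2857
σ̂ = s̄ / c₄ = 48.2857 / 0.9727 = 49.6409

49.64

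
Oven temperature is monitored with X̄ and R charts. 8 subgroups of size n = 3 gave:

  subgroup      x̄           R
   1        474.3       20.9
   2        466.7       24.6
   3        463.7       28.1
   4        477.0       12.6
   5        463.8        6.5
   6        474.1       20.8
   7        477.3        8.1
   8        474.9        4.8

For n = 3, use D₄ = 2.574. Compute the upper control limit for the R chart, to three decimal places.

R̄ = (20.9 + 24.6 + 28.1 + 12.6 + 6.5 + 20.8 + 8.1 + 4.8) / 8 = 126.4000 / 8 = 15.8000
UCL_R = D₄·R̄ = 2.574 × 15.8000 = 40.6692

40.669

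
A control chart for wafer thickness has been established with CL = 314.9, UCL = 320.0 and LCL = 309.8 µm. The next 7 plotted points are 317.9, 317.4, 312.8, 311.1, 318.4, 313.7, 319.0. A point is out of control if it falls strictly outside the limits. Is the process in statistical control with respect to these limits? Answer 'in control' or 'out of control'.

All 7 points lie within [309.8, 320.0].

in control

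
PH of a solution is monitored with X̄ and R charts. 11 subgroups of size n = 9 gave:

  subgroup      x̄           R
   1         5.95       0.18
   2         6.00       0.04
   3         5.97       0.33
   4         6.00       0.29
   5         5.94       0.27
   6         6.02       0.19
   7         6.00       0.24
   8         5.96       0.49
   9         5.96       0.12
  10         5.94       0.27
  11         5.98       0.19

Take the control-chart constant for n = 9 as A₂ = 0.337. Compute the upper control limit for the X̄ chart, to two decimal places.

X̄̄ = (5.95 + 6.00 + 5.97 + 6.00 + 5.94 + 6.02 + 6.00 + 5.96 + 5.96 + 5.94 + 5.98) / 11 = 65.7200 / 11 = 5.9745
R̄ = (0.18 + 0.04 + 0.33 + 0.29 + 0.27 + 0.19 + 0.24 + 0.49 + 0.12 + 0.27 + 0.19) / 11 = 2.6100 / 11 = 0.2373
UCL = X̄̄ + A₂·R̄ = 5.9745 + 0.337 × 0.2373 = 6.0545

6.05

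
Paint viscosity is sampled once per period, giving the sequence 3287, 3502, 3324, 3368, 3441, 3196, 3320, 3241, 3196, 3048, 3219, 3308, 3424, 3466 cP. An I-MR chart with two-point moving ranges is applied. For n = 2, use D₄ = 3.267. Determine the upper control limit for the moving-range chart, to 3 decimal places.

Moving ranges: 215, 178, 44, 73, 245, 124, 79, 45, 148, 171, 89, 116, 42; M̄R̄ = 1569.0000 / 13 = 120.6923
UCL_MR = D₄·M̄R̄ = 3.267 × 120.6923 = 394.3018

394.302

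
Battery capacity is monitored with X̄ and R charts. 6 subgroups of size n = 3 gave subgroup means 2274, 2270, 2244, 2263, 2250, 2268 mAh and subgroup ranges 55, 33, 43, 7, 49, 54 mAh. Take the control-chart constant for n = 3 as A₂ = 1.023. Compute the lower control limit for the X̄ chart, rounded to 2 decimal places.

X̄̄ = (2274 + 2270 + 2244 + 2263 + 2250 + 2268) / 6 = 13569.0000 / 6 = 2261.5000
R̄ = (55 + 33 + 43 + 7 + 49 + 54) / 6 = 241.0000 / 6 = 40.1667
LCL = X̄̄ − A₂·R̄ = 2261.5000 − 1.023 × 40.1667 = 2220.4095

2220.41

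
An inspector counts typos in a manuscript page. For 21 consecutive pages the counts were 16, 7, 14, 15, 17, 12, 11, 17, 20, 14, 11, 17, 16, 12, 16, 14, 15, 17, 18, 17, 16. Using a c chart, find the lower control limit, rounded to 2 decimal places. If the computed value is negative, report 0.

3.29

c̄ = (16 + 7 + 14 + 15 + 17 + 12 + 11 + 17 + 20 + 14 + 11 + 17 + 16 + 12 + 16 + 14 + 15 + 17 + 18 + 17 + 16) / 21 = 312 / 21 = 14.8571
LCL = c̄ − 3√c̄ = 14.8571 − 3 × 3.8545 = 3.2937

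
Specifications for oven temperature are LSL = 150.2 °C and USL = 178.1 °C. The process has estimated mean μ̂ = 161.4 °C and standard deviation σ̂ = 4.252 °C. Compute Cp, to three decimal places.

Cp = (USL − LSL) / (6σ̂) = (178.1 − 150.2) / (6 × 4.252) = 27.9000 / 25.5120 = 1.0936

1.094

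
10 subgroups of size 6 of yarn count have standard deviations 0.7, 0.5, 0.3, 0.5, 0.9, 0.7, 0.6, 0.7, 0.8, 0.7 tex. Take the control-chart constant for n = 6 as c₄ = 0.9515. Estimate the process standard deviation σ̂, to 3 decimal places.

0.673

s̄ = (0.7 + 0.5 + 0.3 + 0.5 + 0.9 + 0.7 + 0.6 + 0.7 + 0.8 + 0.7) / 10 = 0.6400
σ̂ = s̄ / c₄ = 0.6400 / 0.9515 = 0.6726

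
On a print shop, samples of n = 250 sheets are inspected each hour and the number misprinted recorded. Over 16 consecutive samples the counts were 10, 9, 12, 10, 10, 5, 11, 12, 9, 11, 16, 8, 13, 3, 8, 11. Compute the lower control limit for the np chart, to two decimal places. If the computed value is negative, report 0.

0.64

p̄ = Σdᵢ / (k·n) = 158 / (16 × 250) = 0.03950
LCL = np̄ − 3·√(np̄(1−p̄)) = 9.8750 − 3 × 3.0798 = 0.6357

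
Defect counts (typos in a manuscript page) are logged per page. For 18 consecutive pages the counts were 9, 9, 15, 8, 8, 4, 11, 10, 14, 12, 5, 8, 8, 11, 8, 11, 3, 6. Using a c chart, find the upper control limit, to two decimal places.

17.83

c̄ = (9 + 9 + 15 + 8 + 8 + 4 + 11 + 10 + 14 + 12 + 5 + 8 + 8 + 11 + 8 + 11 + 3 + 6) / 18 = 160 / 18 = 8.8889
UCL = c̄ + 3√c̄ = 8.8889 + 3 × √8.8889 = 8.8889 + 3 × 2.9814 = 17.8332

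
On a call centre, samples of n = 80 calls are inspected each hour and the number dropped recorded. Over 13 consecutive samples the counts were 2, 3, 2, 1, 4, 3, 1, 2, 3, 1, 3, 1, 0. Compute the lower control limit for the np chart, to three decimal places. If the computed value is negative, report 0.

0.000

p̄ = Σdᵢ / (k·n) = 26 / (13 × 80) = 0.02500
LCL = np̄ − 3·√(np̄(1−p̄)) = 2.0000 − 3 × 1.3964 = -2.1893 → 0 (negative, so LCL = 0)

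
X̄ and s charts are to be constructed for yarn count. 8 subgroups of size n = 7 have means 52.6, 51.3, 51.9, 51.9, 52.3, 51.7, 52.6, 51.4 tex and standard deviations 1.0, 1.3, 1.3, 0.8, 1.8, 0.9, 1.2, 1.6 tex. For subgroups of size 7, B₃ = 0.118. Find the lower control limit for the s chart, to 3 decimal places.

s̄ = (1.0 + 1.3 + 1.3 + 0.8 + 1.8 + 0.9 + 1.2 + 1.6) / 8 = 1.2375
LCL_s = B₃·s̄ = 0.118 × 1.2375 = 0.1460

0.146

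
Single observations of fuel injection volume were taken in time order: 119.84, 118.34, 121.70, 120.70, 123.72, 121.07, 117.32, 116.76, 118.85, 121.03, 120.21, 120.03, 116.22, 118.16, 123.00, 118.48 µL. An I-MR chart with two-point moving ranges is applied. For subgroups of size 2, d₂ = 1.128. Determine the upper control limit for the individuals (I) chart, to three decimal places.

X̄ = (119.84 + 118.34 + 121.70 + 120.70 + 123.72 + 121.07 + 117.32 + 116.76 + 118.85 + 121.03 + 120.21 + 120.03 + 116.22 + 118.16 + 123.00 + 118.48) / 16 = 119.7144
Moving ranges: 1.50, 3.36, 1.00, 3.02, 2.65, 3.75, 0.56, 2.09, 2.18, 0.82, 0.18, 3.81, 1.94, 4.84, 4.52; M̄R̄ = 36.2200 / 15 = 2.4147
UCL = X̄ + 3·M̄R̄/d₂ = 119.7144 + 3 × 2.4147 / 1.128 = 126.1364

126.136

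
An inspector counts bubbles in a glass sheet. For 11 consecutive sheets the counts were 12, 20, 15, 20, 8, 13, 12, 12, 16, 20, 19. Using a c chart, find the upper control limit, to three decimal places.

c̄ = (12 + 20 + 15 + 20 + 8 + 13 + 12 + 12 + 16 + 20 + 19) / 11 = 167 / 11 = 15.1818
UCL = c̄ + 3√c̄ = 15.1818 + 3 × √15.1818 = 15.1818 + 3 × 3.8964 = 26.8710

26.871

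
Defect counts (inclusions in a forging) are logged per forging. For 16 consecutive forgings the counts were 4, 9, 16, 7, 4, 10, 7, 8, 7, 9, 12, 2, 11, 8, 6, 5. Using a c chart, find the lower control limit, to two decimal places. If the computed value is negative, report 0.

0.00

c̄ = (4 + 9 + 16 + 7 + 4 + 10 + 7 + 8 + 7 + 9 + 12 + 2 + 11 + 8 + 6 + 5) / 16 = 125 / 16 = 7.8125
LCL = c̄ − 3√c̄ = 7.8125 − 3 × 2.7951 = -0.5728 → 0 (cannot be negative)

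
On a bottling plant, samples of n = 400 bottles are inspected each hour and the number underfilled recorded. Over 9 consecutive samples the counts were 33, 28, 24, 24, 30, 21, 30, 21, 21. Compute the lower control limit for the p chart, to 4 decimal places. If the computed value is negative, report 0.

0.0276

p̄ = Σdᵢ / (k·n) = 232 / (9 × 400) = 0.06444
LCL = p̄ − 3·√(p̄(1−p̄)/n) = 0.06444 − 3 × 0.01228 = 0.02761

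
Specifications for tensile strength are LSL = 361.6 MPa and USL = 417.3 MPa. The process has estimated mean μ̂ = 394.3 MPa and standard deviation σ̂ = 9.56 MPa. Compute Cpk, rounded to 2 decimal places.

0.80

Cpu = (USL − μ̂) / (3σ̂) = (417.3 − 394.3) / (3 × 9.56) = 0.8020; Cpl = (μ̂ − LSL) / (3σ̂) = (394.3 − 361.6) / (3 × 9.56) = 1.1402; Cpk = min(Cpu, Cpl) = 0.8020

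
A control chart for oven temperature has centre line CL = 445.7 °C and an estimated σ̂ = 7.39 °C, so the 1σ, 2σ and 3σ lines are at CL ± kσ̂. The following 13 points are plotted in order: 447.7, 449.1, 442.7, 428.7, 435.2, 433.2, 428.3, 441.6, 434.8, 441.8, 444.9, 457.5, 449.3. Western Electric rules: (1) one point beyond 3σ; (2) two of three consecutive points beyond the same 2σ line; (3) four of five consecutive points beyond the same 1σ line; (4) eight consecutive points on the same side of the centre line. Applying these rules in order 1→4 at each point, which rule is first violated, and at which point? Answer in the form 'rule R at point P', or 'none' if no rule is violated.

Zone of each point (C = within 1σ̂, B = 1σ̂–2σ̂, A = 2σ̂–3σ̂, * = beyond 3σ̂; sign = side of CL): 1:+C, 2:+C, 3:-C, 4:-A, 5:-B, 6:-B, 7:-A, 8:-C, 9:-B, 10:-C, 11:-C, 12:+B, 13:+C
Rule 3 (four of five consecutive points beyond the same 1σ limit) is satisfied at point 7.

rule 3 at point 7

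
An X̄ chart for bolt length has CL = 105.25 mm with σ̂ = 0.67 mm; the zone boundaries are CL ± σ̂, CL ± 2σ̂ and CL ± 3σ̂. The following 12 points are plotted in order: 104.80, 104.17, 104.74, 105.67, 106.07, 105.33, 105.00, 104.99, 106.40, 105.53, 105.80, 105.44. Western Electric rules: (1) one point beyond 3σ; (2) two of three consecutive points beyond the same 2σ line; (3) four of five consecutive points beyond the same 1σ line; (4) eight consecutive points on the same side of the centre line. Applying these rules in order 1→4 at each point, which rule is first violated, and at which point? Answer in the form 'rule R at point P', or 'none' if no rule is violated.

Zone of each point (C = within 1σ̂, B = 1σ̂–2σ̂, A = 2σ̂–3σ̂, * = beyond 3σ̂; sign = side of CL): 1:-C, 2:-B, 3:-C, 4:+C, 5:+B, 6:+C, 7:-C, 8:-C, 9:+B, 10:+C, 11:+C, 12:+C
No rule fires across all 12 points.

none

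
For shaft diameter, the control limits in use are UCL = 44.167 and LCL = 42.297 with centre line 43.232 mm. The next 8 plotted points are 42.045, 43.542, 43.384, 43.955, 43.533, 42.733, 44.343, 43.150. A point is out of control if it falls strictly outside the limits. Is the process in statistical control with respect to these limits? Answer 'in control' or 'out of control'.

Compare each point to [42.297, 44.167]: sample 1 = 42.045 < LCL; sample 7 = 44.343 > UCL.

out of control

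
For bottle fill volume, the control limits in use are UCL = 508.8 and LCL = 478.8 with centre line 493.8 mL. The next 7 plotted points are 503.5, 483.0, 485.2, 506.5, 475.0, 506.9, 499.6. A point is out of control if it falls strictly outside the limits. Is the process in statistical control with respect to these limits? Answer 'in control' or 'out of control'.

Compare each point to [478.8, 508.8]: sample 5 = 475.0 < LCL.

out of control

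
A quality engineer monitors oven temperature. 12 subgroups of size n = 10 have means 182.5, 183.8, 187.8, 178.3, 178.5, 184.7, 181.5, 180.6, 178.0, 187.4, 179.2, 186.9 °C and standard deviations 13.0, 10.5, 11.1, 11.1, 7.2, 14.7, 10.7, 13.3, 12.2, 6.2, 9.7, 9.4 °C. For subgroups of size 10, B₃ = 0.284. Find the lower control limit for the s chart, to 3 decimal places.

3.055

s̄ = (13.0 + 10.5 + 11.1 + 11.1 + 7.2 + 14.7 + 10.7 + 13.3 + 12.2 + 6.2 + 9.7 + 9.4) / 12 = 10.7583
LCL_s = B₃·s̄ = 0.284 × 10.7583 = 3.0554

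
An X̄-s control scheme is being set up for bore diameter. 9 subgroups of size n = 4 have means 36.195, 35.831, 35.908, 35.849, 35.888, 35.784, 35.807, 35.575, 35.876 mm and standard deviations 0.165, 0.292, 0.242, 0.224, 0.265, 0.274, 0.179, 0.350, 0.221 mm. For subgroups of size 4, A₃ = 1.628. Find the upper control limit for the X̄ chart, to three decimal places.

36.257

X̄̄ = (36.195 + 35.831 + 35.908 + 35.849 + 35.888 + 35.784 + 35.807 + 35.575 + 35.876) / 9 = 35.8570
s̄ = (0.165 + 0.292 + 0.242 + 0.224 + 0.265 + 0.274 + 0.179 + 0.350 + 0.221) / 9 = 0.2458
UCL = X̄̄ + A₃·s̄ = 35.8570 + 1.628 × 0.2458 = 36.2571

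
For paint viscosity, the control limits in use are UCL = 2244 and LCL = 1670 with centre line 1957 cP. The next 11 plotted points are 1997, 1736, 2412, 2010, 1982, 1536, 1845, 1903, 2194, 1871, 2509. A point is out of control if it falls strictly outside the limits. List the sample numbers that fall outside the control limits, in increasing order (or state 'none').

3, 6, 11

Compare each point to [1670, 2244]: sample 3 = 2412 > UCL; sample 6 = 1536 < LCL; sample 11 = 2509 > UCL.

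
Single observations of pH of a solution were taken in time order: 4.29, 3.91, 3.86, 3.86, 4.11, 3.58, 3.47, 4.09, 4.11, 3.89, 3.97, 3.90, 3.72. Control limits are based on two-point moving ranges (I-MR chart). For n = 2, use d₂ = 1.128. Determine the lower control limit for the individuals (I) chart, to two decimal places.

3.35

X̄ = (4.29 + 3.91 + 3.86 + 3.86 + 4.11 + 3.58 + 3.47 + 4.09 + 4.11 + 3.89 + 3.97 + 3.90 + 3.72) / 13 = 3.9046
Moving ranges: 0.38, 0.05, 0.00, 0.25, 0.53, 0.11, 0.62, 0.02, 0.22, 0.08, 0.07, 0.18; M̄R̄ = 2.5100 / 12 = 0.2092
LCL = X̄ − 3·M̄R̄/d₂ = 3.9046 − 3 × 0.2092 / 1.128 = 3.3483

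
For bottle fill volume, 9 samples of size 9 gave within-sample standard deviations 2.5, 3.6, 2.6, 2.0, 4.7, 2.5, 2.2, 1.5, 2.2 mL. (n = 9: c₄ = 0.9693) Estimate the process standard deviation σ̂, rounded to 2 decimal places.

s̄ = (2.5 + 3.6 + 2.6 + 2.0 + 4.7 + 2.5 + 2.2 + 1.5 + 2.2) / 9 = 2.6444
σ̂ = s̄ / c₄ = 2.6444 / 0.9693 = 2.7282

2.73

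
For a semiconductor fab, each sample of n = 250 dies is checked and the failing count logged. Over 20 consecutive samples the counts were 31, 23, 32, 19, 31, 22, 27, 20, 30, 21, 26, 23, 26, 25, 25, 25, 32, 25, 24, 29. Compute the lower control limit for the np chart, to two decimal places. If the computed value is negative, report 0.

11.37

p̄ = Σdᵢ / (k·n) = 516 / (20 × 250) = 0.10320
LCL = np̄ − 3·√(np̄(1−p̄)) = 25.8000 − 3 × 4.8101 = 11.3696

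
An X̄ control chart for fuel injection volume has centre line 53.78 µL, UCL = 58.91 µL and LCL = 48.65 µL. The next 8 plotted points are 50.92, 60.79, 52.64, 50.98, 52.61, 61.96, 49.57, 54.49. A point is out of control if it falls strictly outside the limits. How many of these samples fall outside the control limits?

Compare each point to [48.65, 58.91]: sample 2 = 60.79 > UCL; sample 6 = 61.96 > UCL.

2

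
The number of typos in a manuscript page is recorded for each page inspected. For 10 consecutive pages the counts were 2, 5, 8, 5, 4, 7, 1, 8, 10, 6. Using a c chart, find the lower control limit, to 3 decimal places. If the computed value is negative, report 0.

c̄ = (2 + 5 + 8 + 5 + 4 + 7 + 1 + 8 + 10 + 6) / 10 = 56 / 10 = 5.6000
LCL = c̄ − 3√c̄ = 5.6000 − 3 × 2.3664 = -1.4993 → 0 (cannot be negative)

0.000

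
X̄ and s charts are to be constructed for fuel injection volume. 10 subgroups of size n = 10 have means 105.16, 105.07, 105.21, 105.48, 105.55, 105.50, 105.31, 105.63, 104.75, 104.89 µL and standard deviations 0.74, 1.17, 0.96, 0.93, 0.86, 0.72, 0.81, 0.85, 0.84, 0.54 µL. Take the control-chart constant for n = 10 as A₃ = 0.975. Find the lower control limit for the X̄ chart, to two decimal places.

104.43

X̄̄ = (105.16 + 105.07 + 105.21 + 105.48 + 105.55 + 105.50 + 105.31 + 105.63 + 104.75 + 104.89) / 10 = 105.2550
s̄ = (0.74 + 1.17 + 0.96 + 0.93 + 0.86 + 0.72 + 0.81 + 0.85 + 0.84 + 0.54) / 10 = 0.8420
LCL = X̄̄ − A₃·s̄ = 105.2550 − 0.975 × 0.8420 = 104.4340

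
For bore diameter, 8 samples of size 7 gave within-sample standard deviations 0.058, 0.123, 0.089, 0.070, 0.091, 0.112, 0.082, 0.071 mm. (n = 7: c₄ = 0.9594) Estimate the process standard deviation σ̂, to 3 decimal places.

s̄ = (0.058 + 0.123 + 0.089 + 0.070 + 0.091 + 0.112 + 0.082 + 0.071) / 8 = 0.0870
σ̂ = s̄ / c₄ = 0.0870 / 0.9594 = 0.0907

0.091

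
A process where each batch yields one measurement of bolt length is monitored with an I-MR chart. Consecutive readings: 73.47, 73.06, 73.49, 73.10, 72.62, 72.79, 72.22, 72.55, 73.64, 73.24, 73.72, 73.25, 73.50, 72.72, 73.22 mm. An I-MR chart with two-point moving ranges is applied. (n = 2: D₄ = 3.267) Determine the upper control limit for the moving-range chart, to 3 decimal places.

1.575

Moving ranges: 0.41, 0.43, 0.39, 0.48, 0.17, 0.57, 0.33, 1.09, 0.40, 0.48, 0.47, 0.25, 0.78, 0.50; M̄R̄ = 6.7500 / 14 = 0.4821
UCL_MR = D₄·M̄R̄ = 3.267 × 0.4821 = 1.5752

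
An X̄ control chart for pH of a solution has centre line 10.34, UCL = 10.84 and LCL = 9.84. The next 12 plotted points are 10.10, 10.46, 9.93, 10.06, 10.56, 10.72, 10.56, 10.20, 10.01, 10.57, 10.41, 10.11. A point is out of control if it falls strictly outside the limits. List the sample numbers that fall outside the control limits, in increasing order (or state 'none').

All 12 points lie within [9.84, 10.84].

none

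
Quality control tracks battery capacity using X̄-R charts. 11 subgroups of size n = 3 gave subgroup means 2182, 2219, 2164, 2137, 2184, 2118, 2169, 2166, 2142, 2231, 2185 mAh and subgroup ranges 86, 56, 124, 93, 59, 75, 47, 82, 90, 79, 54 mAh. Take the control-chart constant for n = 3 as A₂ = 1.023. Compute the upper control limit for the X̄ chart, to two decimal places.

X̄̄ = (2182 + 2219 + 2164 + 2137 + 2184 + 2118 + 2169 + 2166 + 2142 + 2231 + 2185) / 11 = 23897.0000 / 11 = 2172.4545
R̄ = (86 + 56 + 124 + 93 + 59 + 75 + 47 + 82 + 90 + 79 + 54) / 11 = 845.0000 / 11 = 76.8182
UCL = X̄̄ + A₂·R̄ = 2172.4545 + 1.023 × 76.8182 = 2251.0395

2251.04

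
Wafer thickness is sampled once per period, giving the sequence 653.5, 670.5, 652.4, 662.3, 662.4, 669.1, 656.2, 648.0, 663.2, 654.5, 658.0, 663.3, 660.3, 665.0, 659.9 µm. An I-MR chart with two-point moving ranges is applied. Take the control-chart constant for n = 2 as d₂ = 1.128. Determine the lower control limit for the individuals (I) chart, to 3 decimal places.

637.414

X̄ = (653.5 + 670.5 + 652.4 + 662.3 + 662.4 + 669.1 + 656.2 + 648.0 + 663.2 + 654.5 + 658.0 + 663.3 + 660.3 + 665.0 + 659.9) / 15 = 659.9067
Moving ranges: 17.0, 18.1, 9.9, 0.1, 6.7, 12.9, 8.2, 15.2, 8.7, 3.5, 5.3, 3.0, 4.7, 5.1; M̄R̄ = 118.4000 / 14 = 8.4571
LCL = X̄ − 3·M̄R̄/d₂ = 659.9067 − 3 × 8.4571 / 1.128 = 637.4143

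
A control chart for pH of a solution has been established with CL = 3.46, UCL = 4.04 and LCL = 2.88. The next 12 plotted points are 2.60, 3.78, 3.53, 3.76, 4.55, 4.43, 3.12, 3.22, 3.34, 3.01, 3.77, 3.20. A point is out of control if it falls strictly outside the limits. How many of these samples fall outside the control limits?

Compare each point to [2.88, 4.04]: sample 1 = 2.60 < LCL; sample 5 = 4.55 > UCL; sample 6 = 4.43 > UCL.

3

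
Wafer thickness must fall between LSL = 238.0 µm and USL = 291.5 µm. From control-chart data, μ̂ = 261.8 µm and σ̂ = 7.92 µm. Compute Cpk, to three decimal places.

Cpu = (USL − μ̂) / (3σ̂) = (291.5 − 261.8) / (3 × 7.92) = 1.2500; Cpl = (μ̂ − LSL) / (3σ̂) = (261.8 − 238.0) / (3 × 7.92) = 1.0017; Cpk = min(Cpu, Cpl) = 1.0017

1.002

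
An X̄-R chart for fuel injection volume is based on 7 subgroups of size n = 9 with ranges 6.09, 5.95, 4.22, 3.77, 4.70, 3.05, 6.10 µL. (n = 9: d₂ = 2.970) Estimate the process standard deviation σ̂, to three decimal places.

R̄ = (6.09 + 5.95 + 4.22 + 3.77 + 4.70 + 3.05 + 6.10) / 7 = 4.8400
σ̂ = R̄ / d₂ = 4.8400 / 2.970 = 1.6296

1.630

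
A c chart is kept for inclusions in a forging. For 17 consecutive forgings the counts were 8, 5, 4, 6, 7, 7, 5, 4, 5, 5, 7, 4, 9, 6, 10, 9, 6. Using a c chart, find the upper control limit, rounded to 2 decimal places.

c̄ = (8 + 5 + 4 + 6 + 7 + 7 + 5 + 4 + 5 + 5 + 7 + 4 + 9 + 6 + 10 + 9 + 6) / 17 = 107 / 17 = 6.2941
UCL = c̄ + 3√c̄ = 6.2941 + 3 × √6.2941 = 6.2941 + 3 × 2.5088 = 13.8205

13.82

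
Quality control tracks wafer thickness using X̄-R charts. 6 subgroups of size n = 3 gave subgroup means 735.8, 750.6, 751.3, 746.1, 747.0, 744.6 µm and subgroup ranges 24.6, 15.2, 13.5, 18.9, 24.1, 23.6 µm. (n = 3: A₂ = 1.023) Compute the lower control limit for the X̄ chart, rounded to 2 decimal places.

725.46

X̄̄ = (735.8 + 750.6 + 751.3 + 746.1 + 747.0 + 744.6) / 6 = 4475.4000 / 6 = 745.9000
R̄ = (24.6 + 15.2 + 13.5 + 18.9 + 24.1 + 23.6) / 6 = 119.9000 / 6 = 19.9833
LCL = X̄̄ − A₂·R̄ = 745.9000 − 1.023 × 19.9833 = 725.4570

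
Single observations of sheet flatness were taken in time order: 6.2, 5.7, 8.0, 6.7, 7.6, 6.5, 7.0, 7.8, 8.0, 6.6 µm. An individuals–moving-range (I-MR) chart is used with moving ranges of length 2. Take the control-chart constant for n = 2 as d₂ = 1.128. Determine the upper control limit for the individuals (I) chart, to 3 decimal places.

X̄ = (6.2 + 5.7 + 8.0 + 6.7 + 7.6 + 6.5 + 7.0 + 7.8 + 8.0 + 6.6) / 10 = 7.0100
Moving ranges: 0.5, 2.3, 1.3, 0.9, 1.1, 0.5, 0.8, 0.2, 1.4; M̄R̄ = 9.0000 / 9 = 1.0000
UCL = X̄ + 3·M̄R̄/d₂ = 7.0100 + 3 × 1.0000 / 1.128 = 9.6696

9.670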